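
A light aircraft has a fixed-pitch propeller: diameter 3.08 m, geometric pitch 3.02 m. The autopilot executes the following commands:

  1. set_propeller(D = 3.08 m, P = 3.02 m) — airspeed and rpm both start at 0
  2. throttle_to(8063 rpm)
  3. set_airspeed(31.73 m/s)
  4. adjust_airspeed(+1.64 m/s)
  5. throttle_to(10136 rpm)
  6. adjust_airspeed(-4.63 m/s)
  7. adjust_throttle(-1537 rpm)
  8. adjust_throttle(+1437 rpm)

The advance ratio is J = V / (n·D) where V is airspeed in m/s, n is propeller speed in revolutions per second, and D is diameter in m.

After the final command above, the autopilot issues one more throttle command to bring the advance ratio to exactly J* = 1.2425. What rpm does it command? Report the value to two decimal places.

rpm = 450.60

set_propeller: D = 3.08 m, P = 3.02 m (p = P/D = 0.980519); state ← (V=0, rpm=0)
throttle_to(8063): rpm ← 8063
set_airspeed(31.73): V ← 31.73 m/s
adjust_airspeed(+1.64): V ← 31.73 +1.64 = 33.37 m/s
throttle_to(10136): rpm ← 10136
adjust_airspeed(-4.63): V ← 33.37 -4.63 = 28.74 m/s
adjust_throttle(-1537): rpm ← 10136 -1537 = 8599
adjust_throttle(+1437): rpm ← 8599 +1437 = 10036
final state: V = 28.74 m/s, rpm = 10036 → n = rpm/60 = 167.266667 rev/s
target J* = 1.2425; solve J* = V/(n·D) for n: n = V/(J*·D) = 28.74/(1.2425 × 3.08) = 7.509995 rev/s
rpm = 60·n = 450.599702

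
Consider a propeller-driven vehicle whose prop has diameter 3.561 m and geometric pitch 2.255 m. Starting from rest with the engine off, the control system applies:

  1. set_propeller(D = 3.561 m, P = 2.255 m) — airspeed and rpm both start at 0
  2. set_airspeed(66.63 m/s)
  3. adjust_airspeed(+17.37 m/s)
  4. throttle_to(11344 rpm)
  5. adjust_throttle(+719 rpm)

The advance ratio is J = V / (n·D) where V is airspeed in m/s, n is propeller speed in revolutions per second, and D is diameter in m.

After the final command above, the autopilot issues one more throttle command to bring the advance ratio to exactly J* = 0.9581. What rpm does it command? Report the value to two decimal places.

set_propeller: D = 3.561 m, P = 2.255 m (p = P/D = 0.633249); state ← (V=0, rpm=0)
set_airspeed(66.63): V ← 66.63 m/s
adjust_airspeed(+17.37): V ← 66.63 +17.37 = 84 m/s
throttle_to(11344): rpm ← 11344
adjust_throttle(+719): rpm ← 11344 +719 = 12063
final state: V = 84 m/s, rpm = 12063 → n = rpm/60 = 201.050000 rev/s
target J* = 0.9581; solve J* = V/(n·D) for n: n = V/(J*·D) = 84/(0.9581 × 3.561) = 24.620478 rev/s
rpm = 60·n = 1477.228652

rpm = 1477.23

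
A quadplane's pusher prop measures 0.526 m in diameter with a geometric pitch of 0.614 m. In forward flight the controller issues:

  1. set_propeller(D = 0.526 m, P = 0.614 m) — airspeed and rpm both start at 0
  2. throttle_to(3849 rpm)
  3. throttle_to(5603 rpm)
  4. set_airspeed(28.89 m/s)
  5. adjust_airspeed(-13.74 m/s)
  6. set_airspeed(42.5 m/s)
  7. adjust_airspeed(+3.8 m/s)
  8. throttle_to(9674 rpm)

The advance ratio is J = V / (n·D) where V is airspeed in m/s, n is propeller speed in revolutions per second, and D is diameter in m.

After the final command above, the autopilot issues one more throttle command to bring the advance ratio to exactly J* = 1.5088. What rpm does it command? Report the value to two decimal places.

set_propeller: D = 0.526 m, P = 0.614 m (p = P/D = 1.167300); state ← (V=0, rpm=0)
throttle_to(3849): rpm ← 3849
throttle_to(5603): rpm ← 5603
set_airspeed(28.89): V ← 28.89 m/s
adjust_airspeed(-13.74): V ← 28.89 -13.74 = 15.15 m/s
set_airspeed(42.5): V ← 42.5 m/s
adjust_airspeed(+3.8): V ← 42.5 +3.8 = 46.3 m/s
throttle_to(9674): rpm ← 9674
final state: V = 46.3 m/s, rpm = 9674 → n = rpm/60 = 161.233333 rev/s
target J* = 1.5088; solve J* = V/(n·D) for n: n = V/(J*·D) = 46.3/(1.5088 × 0.526) = 58.339617 rev/s
rpm = 60·n = 3500.377002

rpm = 3500.38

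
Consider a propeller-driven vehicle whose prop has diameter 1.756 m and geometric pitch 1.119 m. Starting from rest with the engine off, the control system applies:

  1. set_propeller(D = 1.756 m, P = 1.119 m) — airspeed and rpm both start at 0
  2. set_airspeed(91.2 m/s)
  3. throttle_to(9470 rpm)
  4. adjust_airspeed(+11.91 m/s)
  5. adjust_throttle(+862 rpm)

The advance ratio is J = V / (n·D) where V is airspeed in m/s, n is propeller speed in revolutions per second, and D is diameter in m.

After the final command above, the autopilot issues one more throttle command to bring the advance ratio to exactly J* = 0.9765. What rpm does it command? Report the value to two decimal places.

rpm = 3607.91

set_propeller: D = 1.756 m, P = 1.119 m (p = P/D = 0.637244); state ← (V=0, rpm=0)
set_airspeed(91.2): V ← 91.2 m/s
throttle_to(9470): rpm ← 9470
adjust_airspeed(+11.91): V ← 91.2 +11.91 = 103.11 m/s
adjust_throttle(+862): rpm ← 9470 +862 = 10332
final state: V = 103.11 m/s, rpm = 10332 → n = rpm/60 = 172.200000 rev/s
target J* = 0.9765; solve J* = V/(n·D) for n: n = V/(J*·D) = 103.11/(0.9765 × 1.756) = 60.131776 rev/s
rpm = 60·n = 3607.906532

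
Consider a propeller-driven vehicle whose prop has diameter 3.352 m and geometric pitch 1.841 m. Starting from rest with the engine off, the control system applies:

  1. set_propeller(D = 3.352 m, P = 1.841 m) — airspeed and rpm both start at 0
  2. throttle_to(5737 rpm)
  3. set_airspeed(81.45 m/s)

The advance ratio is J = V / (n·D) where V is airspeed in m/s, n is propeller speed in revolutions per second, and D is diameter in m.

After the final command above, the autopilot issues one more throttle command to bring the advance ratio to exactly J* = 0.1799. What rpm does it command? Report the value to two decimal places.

rpm = 8104.14

set_propeller: D = 3.352 m, P = 1.841 m (p = P/D = 0.549224); state ← (V=0, rpm=0)
throttle_to(5737): rpm ← 5737
set_airspeed(81.45): V ← 81.45 m/s
final state: V = 81.45 m/s, rpm = 5737 → n = rpm/60 = 95.616667 rev/s
target J* = 0.1799; solve J* = V/(n·D) for n: n = V/(J*·D) = 81.45/(0.1799 × 3.352) = 135.069072 rev/s
rpm = 60·n = 8104.144307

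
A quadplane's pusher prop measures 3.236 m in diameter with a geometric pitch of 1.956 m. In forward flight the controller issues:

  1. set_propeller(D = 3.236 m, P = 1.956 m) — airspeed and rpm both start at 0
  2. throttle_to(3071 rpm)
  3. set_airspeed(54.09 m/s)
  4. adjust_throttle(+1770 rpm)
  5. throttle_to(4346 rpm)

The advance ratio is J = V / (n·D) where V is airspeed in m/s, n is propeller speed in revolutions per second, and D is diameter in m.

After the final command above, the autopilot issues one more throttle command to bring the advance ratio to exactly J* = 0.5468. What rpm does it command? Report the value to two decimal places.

set_propeller: D = 3.236 m, P = 1.956 m (p = P/D = 0.604450); state ← (V=0, rpm=0)
throttle_to(3071): rpm ← 3071
set_airspeed(54.09): V ← 54.09 m/s
adjust_throttle(+1770): rpm ← 3071 +1770 = 4841
throttle_to(4346): rpm ← 4346
final state: V = 54.09 m/s, rpm = 4346 → n = rpm/60 = 72.433333 rev/s
target J* = 0.5468; solve J* = V/(n·D) for n: n = V/(J*·D) = 54.09/(0.5468 × 3.236) = 30.568911 rev/s
rpm = 60·n = 1834.134639

rpm = 1834.13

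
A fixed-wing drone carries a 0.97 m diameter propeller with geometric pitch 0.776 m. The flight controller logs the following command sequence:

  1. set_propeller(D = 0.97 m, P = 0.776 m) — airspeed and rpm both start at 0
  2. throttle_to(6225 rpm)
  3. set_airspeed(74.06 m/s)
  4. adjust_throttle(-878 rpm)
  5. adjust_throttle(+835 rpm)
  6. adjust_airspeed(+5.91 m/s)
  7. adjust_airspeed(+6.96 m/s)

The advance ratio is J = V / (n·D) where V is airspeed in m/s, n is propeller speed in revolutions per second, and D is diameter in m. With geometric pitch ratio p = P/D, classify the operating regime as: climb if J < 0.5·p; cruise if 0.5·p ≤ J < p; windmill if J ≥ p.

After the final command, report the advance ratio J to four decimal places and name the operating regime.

J = 0.8698, regime = windmill

set_propeller: D = 0.97 m, P = 0.776 m (p = P/D = 0.800000); state ← (V=0, rpm=0)
throttle_to(6225): rpm ← 6225
set_airspeed(74.06): V ← 74.06 m/s
adjust_throttle(-878): rpm ← 6225 -878 = 5347
adjust_throttle(+835): rpm ← 5347 +835 = 6182
adjust_airspeed(+5.91): V ← 74.06 +5.91 = 79.97 m/s
adjust_airspeed(+6.96): V ← 79.97 +6.96 = 86.93 m/s
final state: V = 86.93 m/s, rpm = 6182 → n = rpm/60 = 103.033333 rev/s
J = V / (n·D) = 86.93 / (103.033333 × 0.97) = 0.869802
regime bands: climb J<0.4000 | cruise [0.4000, 0.8000) | windmill J≥0.8000
J = 0.8698 → windmill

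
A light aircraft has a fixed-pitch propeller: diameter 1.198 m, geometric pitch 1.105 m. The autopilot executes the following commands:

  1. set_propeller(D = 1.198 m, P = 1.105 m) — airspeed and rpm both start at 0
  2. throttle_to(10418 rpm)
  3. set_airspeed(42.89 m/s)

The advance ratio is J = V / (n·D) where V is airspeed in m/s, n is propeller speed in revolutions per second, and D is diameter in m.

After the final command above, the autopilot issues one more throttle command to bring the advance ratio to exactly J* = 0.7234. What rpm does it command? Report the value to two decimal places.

rpm = 2969.42

set_propeller: D = 1.198 m, P = 1.105 m (p = P/D = 0.922371); state ← (V=0, rpm=0)
throttle_to(10418): rpm ← 10418
set_airspeed(42.89): V ← 42.89 m/s
final state: V = 42.89 m/s, rpm = 10418 → n = rpm/60 = 173.633333 rev/s
target J* = 0.7234; solve J* = V/(n·D) for n: n = V/(J*·D) = 42.89/(0.7234 × 1.198) = 49.490373 rev/s
rpm = 60·n = 2969.422358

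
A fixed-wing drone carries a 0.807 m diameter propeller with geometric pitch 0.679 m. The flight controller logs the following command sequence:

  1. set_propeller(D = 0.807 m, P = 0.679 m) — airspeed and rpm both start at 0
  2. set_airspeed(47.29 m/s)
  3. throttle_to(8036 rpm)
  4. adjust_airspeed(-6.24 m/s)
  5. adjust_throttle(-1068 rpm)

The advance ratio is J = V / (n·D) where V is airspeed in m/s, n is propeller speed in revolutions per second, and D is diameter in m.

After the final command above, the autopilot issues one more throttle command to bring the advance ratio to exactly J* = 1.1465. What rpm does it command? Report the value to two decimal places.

set_propeller: D = 0.807 m, P = 0.679 m (p = P/D = 0.841388); state ← (V=0, rpm=0)
set_airspeed(47.29): V ← 47.29 m/s
throttle_to(8036): rpm ← 8036
adjust_airspeed(-6.24): V ← 47.29 -6.24 = 41.05 m/s
adjust_throttle(-1068): rpm ← 8036 -1068 = 6968
final state: V = 41.05 m/s, rpm = 6968 → n = rpm/60 = 116.133333 rev/s
target J* = 1.1465; solve J* = V/(n·D) for n: n = V/(J*·D) = 41.05/(1.1465 × 0.807) = 44.367562 rev/s
rpm = 60·n = 2662.053737

rpm = 2662.05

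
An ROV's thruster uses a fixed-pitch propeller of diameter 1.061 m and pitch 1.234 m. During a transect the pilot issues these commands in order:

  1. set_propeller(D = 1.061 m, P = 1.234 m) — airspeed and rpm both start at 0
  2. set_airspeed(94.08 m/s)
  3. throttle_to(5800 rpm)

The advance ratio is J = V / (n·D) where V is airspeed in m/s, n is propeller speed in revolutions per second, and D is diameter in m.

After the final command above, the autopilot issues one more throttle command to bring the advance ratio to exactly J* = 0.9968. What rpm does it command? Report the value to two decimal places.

rpm = 5337.34

set_propeller: D = 1.061 m, P = 1.234 m (p = P/D = 1.163054); state ← (V=0, rpm=0)
set_airspeed(94.08): V ← 94.08 m/s
throttle_to(5800): rpm ← 5800
final state: V = 94.08 m/s, rpm = 5800 → n = rpm/60 = 96.666667 rev/s
target J* = 0.9968; solve J* = V/(n·D) for n: n = V/(J*·D) = 94.08/(0.9968 × 1.061) = 88.955723 rev/s
rpm = 60·n = 5337.343401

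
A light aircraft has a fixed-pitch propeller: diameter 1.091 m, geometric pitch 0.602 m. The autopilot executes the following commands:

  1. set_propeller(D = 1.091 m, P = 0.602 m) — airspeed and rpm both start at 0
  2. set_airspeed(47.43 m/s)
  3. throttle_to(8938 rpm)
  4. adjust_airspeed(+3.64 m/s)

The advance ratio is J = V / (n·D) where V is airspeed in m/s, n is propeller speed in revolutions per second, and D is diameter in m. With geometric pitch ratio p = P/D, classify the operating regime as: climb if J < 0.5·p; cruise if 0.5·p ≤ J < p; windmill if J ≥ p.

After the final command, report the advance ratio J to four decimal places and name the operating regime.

set_propeller: D = 1.091 m, P = 0.602 m (p = P/D = 0.551787); state ← (V=0, rpm=0)
set_airspeed(47.43): V ← 47.43 m/s
throttle_to(8938): rpm ← 8938
adjust_airspeed(+3.64): V ← 47.43 +3.64 = 51.07 m/s
final state: V = 51.07 m/s, rpm = 8938 → n = rpm/60 = 148.966667 rev/s
J = V / (n·D) = 51.07 / (148.966667 × 1.091) = 0.314233
regime bands: climb J<0.2759 | cruise [0.2759, 0.5518) | windmill J≥0.5518
J = 0.3142 → cruise

J = 0.3142, regime = cruise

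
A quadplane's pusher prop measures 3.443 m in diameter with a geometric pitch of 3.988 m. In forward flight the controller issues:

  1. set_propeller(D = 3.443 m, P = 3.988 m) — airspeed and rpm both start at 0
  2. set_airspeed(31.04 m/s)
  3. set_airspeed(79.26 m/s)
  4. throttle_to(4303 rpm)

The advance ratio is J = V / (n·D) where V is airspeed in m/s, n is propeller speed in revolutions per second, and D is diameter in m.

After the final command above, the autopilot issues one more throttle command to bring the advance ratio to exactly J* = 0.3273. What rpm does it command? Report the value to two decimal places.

rpm = 4220.10

set_propeller: D = 3.443 m, P = 3.988 m (p = P/D = 1.158292); state ← (V=0, rpm=0)
set_airspeed(31.04): V ← 31.04 m/s
set_airspeed(79.26): V ← 79.26 m/s
throttle_to(4303): rpm ← 4303
final state: V = 79.26 m/s, rpm = 4303 → n = rpm/60 = 71.716667 rev/s
target J* = 0.3273; solve J* = V/(n·D) for n: n = V/(J*·D) = 79.26/(0.3273 × 3.443) = 70.334927 rev/s
rpm = 60·n = 4220.095610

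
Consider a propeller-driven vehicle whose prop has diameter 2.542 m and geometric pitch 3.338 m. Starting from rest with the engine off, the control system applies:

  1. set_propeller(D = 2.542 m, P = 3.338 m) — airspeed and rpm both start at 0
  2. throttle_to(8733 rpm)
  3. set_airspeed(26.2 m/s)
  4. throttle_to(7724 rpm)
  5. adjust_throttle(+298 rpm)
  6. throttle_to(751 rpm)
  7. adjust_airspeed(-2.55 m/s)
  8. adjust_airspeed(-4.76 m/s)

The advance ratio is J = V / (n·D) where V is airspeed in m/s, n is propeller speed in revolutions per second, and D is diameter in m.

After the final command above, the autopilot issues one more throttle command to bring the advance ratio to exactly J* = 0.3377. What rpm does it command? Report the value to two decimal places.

rpm = 1320.31

set_propeller: D = 2.542 m, P = 3.338 m (p = P/D = 1.313139); state ← (V=0, rpm=0)
throttle_to(8733): rpm ← 8733
set_airspeed(26.2): V ← 26.2 m/s
throttle_to(7724): rpm ← 7724
adjust_throttle(+298): rpm ← 7724 +298 = 8022
throttle_to(751): rpm ← 751
adjust_airspeed(-2.55): V ← 26.2 -2.55 = 23.65 m/s
adjust_airspeed(-4.76): V ← 23.65 -4.76 = 18.89 m/s
final state: V = 18.89 m/s, rpm = 751 → n = rpm/60 = 12.516667 rev/s
target J* = 0.3377; solve J* = V/(n·D) for n: n = V/(J*·D) = 18.89/(0.3377 × 2.542) = 22.005202 rev/s
rpm = 60·n = 1320.312094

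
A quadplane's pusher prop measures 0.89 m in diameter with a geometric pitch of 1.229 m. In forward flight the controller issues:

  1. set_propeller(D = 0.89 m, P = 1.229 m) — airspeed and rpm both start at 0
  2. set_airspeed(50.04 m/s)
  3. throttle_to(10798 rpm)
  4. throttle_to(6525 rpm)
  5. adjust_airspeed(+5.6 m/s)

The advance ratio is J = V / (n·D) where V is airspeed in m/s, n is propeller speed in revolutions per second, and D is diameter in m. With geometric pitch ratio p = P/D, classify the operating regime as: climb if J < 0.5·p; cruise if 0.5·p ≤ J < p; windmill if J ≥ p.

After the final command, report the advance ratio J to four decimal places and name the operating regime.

J = 0.5749, regime = climb

set_propeller: D = 0.89 m, P = 1.229 m (p = P/D = 1.380899); state ← (V=0, rpm=0)
set_airspeed(50.04): V ← 50.04 m/s
throttle_to(10798): rpm ← 10798
throttle_to(6525): rpm ← 6525
adjust_airspeed(+5.6): V ← 50.04 +5.6 = 55.64 m/s
final state: V = 55.64 m/s, rpm = 6525 → n = rpm/60 = 108.750000 rev/s
J = V / (n·D) = 55.64 / (108.750000 × 0.89) = 0.574868
regime bands: climb J<0.6904 | cruise [0.6904, 1.3809) | windmill J≥1.3809
J = 0.5749 → climb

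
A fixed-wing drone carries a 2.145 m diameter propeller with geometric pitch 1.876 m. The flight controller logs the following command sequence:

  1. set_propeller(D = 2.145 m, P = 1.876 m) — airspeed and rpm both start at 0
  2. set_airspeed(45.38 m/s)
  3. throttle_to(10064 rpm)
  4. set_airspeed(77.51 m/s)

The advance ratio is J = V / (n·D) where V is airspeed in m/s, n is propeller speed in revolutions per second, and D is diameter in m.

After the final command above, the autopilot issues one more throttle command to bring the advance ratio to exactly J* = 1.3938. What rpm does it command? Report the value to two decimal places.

set_propeller: D = 2.145 m, P = 1.876 m (p = P/D = 0.874592); state ← (V=0, rpm=0)
set_airspeed(45.38): V ← 45.38 m/s
throttle_to(10064): rpm ← 10064
set_airspeed(77.51): V ← 77.51 m/s
final state: V = 77.51 m/s, rpm = 10064 → n = rpm/60 = 167.733333 rev/s
target J* = 1.3938; solve J* = V/(n·D) for n: n = V/(J*·D) = 77.51/(1.3938 × 2.145) = 25.925669 rev/s
rpm = 60·n = 1555.540169

rpm = 1555.54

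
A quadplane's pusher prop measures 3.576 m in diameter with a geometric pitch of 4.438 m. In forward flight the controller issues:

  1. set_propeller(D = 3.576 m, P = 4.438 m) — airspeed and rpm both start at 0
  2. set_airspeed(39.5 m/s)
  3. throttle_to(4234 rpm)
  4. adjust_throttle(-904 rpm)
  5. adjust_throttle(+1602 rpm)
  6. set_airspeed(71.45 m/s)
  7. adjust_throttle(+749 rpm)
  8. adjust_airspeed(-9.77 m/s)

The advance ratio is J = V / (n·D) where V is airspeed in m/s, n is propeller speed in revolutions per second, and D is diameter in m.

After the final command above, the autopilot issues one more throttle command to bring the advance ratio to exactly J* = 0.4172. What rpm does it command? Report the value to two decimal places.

rpm = 2480.58

set_propeller: D = 3.576 m, P = 4.438 m (p = P/D = 1.241051); state ← (V=0, rpm=0)
set_airspeed(39.5): V ← 39.5 m/s
throttle_to(4234): rpm ← 4234
adjust_throttle(-904): rpm ← 4234 -904 = 3330
adjust_throttle(+1602): rpm ← 3330 +1602 = 4932
set_airspeed(71.45): V ← 71.45 m/s
adjust_throttle(+749): rpm ← 4932 +749 = 5681
adjust_airspeed(-9.77): V ← 71.45 -9.77 = 61.68 m/s
final state: V = 61.68 m/s, rpm = 5681 → n = rpm/60 = 94.683333 rev/s
target J* = 0.4172; solve J* = V/(n·D) for n: n = V/(J*·D) = 61.68/(0.4172 × 3.576) = 41.343054 rev/s
rpm = 60·n = 2480.583243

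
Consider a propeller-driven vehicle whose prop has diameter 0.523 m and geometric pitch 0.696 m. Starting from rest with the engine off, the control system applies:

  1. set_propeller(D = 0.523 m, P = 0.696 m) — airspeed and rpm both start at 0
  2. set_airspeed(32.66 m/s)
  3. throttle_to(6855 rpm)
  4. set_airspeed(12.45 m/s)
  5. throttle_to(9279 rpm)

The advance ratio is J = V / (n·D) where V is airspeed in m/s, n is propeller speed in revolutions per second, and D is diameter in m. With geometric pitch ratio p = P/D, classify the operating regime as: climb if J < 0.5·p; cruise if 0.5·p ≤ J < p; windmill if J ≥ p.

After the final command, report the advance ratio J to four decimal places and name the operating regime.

set_propeller: D = 0.523 m, P = 0.696 m (p = P/D = 1.330784); state ← (V=0, rpm=0)
set_airspeed(32.66): V ← 32.66 m/s
throttle_to(6855): rpm ← 6855
set_airspeed(12.45): V ← 12.45 m/s
throttle_to(9279): rpm ← 9279
final state: V = 12.45 m/s, rpm = 9279 → n = rpm/60 = 154.650000 rev/s
J = V / (n·D) = 12.45 / (154.650000 × 0.523) = 0.153928
regime bands: climb J<0.6654 | cruise [0.6654, 1.3308) | windmill J≥1.3308
J = 0.1539 → climb

J = 0.1539, regime = climb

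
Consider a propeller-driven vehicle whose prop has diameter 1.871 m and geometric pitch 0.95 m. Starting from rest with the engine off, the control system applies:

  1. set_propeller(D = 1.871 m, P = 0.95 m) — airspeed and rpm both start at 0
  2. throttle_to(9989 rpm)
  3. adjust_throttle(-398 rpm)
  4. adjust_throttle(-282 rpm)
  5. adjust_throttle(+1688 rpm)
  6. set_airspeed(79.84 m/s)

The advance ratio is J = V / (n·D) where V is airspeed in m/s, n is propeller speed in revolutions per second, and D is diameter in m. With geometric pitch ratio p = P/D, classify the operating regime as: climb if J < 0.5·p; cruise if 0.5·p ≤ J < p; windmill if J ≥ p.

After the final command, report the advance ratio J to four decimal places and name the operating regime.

J = 0.2328, regime = climb

set_propeller: D = 1.871 m, P = 0.95 m (p = P/D = 0.507750); state ← (V=0, rpm=0)
throttle_to(9989): rpm ← 9989
adjust_throttle(-398): rpm ← 9989 -398 = 9591
adjust_throttle(-282): rpm ← 9591 -282 = 9309
adjust_throttle(+1688): rpm ← 9309 +1688 = 10997
set_airspeed(79.84): V ← 79.84 m/s
final state: V = 79.84 m/s, rpm = 10997 → n = rpm/60 = 183.283333 rev/s
J = V / (n·D) = 79.84 / (183.283333 × 1.871) = 0.232822
regime bands: climb J<0.2539 | cruise [0.2539, 0.5077) | windmill J≥0.5077
J = 0.2328 → climb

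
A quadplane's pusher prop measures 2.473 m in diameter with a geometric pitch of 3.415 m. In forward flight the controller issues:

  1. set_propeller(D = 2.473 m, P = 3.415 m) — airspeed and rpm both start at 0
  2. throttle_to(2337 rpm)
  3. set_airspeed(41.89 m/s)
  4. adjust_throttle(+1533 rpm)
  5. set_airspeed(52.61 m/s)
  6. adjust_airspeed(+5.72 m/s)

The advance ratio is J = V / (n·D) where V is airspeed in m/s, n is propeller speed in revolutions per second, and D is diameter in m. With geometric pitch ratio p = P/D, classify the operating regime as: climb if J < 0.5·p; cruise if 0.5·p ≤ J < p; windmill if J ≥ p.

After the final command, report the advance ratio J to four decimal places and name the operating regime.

set_propeller: D = 2.473 m, P = 3.415 m (p = P/D = 1.380914); state ← (V=0, rpm=0)
throttle_to(2337): rpm ← 2337
set_airspeed(41.89): V ← 41.89 m/s
adjust_throttle(+1533): rpm ← 2337 +1533 = 3870
set_airspeed(52.61): V ← 52.61 m/s
adjust_airspeed(+5.72): V ← 52.61 +5.72 = 58.33 m/s
final state: V = 58.33 m/s, rpm = 3870 → n = rpm/60 = 64.500000 rev/s
J = V / (n·D) = 58.33 / (64.500000 × 2.473) = 0.365686
regime bands: climb J<0.6905 | cruise [0.6905, 1.3809) | windmill J≥1.3809
J = 0.3657 → climb

J = 0.3657, regime = climb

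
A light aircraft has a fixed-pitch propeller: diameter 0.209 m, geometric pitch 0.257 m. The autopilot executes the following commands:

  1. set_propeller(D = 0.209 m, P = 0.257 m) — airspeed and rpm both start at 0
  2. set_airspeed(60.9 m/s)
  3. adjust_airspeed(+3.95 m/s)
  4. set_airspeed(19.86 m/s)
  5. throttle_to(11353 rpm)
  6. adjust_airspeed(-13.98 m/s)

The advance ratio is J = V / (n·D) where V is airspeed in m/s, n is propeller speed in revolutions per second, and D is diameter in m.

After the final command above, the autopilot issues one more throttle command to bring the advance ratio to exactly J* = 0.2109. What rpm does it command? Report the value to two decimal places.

rpm = 8003.97

set_propeller: D = 0.209 m, P = 0.257 m (p = P/D = 1.229665); state ← (V=0, rpm=0)
set_airspeed(60.9): V ← 60.9 m/s
adjust_airspeed(+3.95): V ← 60.9 +3.95 = 64.85 m/s
set_airspeed(19.86): V ← 19.86 m/s
throttle_to(11353): rpm ← 11353
adjust_airspeed(-13.98): V ← 19.86 -13.98 = 5.88 m/s
final state: V = 5.88 m/s, rpm = 11353 → n = rpm/60 = 189.216667 rev/s
target J* = 0.2109; solve J* = V/(n·D) for n: n = V/(J*·D) = 5.88/(0.2109 × 0.209) = 133.399579 rev/s
rpm = 60·n = 8003.974763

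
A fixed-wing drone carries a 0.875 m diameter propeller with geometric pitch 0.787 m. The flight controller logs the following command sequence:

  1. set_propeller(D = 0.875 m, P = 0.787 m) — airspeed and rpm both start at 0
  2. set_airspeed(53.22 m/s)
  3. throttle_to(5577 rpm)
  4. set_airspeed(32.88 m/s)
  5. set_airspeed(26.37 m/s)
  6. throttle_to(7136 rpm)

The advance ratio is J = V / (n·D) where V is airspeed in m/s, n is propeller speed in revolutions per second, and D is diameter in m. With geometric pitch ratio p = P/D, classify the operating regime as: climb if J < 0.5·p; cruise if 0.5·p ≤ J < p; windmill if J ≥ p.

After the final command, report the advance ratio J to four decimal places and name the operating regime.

set_propeller: D = 0.875 m, P = 0.787 m (p = P/D = 0.899429); state ← (V=0, rpm=0)
set_airspeed(53.22): V ← 53.22 m/s
throttle_to(5577): rpm ← 5577
set_airspeed(32.88): V ← 32.88 m/s
set_airspeed(26.37): V ← 26.37 m/s
throttle_to(7136): rpm ← 7136
final state: V = 26.37 m/s, rpm = 7136 → n = rpm/60 = 118.933333 rev/s
J = V / (n·D) = 26.37 / (118.933333 × 0.875) = 0.253395
regime bands: climb J<0.4497 | cruise [0.4497, 0.8994) | windmill J≥0.8994
J = 0.2534 → climb

J = 0.2534, regime = climb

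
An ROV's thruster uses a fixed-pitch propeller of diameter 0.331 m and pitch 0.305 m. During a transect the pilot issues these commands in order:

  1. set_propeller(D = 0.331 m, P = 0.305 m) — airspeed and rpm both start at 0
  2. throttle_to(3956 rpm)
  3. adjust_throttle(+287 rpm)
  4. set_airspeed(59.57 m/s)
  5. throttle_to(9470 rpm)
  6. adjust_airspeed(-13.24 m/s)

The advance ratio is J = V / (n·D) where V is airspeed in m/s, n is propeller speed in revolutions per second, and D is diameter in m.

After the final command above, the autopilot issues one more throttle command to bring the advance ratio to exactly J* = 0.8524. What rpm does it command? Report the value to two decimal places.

rpm = 9852.40

set_propeller: D = 0.331 m, P = 0.305 m (p = P/D = 0.921450); state ← (V=0, rpm=0)
throttle_to(3956): rpm ← 3956
adjust_throttle(+287): rpm ← 3956 +287 = 4243
set_airspeed(59.57): V ← 59.57 m/s
throttle_to(9470): rpm ← 9470
adjust_airspeed(-13.24): V ← 59.57 -13.24 = 46.33 m/s
final state: V = 46.33 m/s, rpm = 9470 → n = rpm/60 = 157.833333 rev/s
target J* = 0.8524; solve J* = V/(n·D) for n: n = V/(J*·D) = 46.33/(0.8524 × 0.331) = 164.206697 rev/s
rpm = 60·n = 9852.401820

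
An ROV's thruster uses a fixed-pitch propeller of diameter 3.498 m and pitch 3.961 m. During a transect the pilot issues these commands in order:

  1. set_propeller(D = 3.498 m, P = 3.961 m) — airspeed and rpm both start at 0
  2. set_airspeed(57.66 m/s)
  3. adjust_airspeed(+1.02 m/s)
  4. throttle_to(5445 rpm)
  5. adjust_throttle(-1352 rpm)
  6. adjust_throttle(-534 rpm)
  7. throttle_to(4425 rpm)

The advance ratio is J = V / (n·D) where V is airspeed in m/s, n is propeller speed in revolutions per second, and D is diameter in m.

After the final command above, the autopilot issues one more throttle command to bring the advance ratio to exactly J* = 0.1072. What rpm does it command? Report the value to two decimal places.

rpm = 9389.16

set_propeller: D = 3.498 m, P = 3.961 m (p = P/D = 1.132361); state ← (V=0, rpm=0)
set_airspeed(57.66): V ← 57.66 m/s
adjust_airspeed(+1.02): V ← 57.66 +1.02 = 58.68 m/s
throttle_to(5445): rpm ← 5445
adjust_throttle(-1352): rpm ← 5445 -1352 = 4093
adjust_throttle(-534): rpm ← 4093 -534 = 3559
throttle_to(4425): rpm ← 4425
final state: V = 58.68 m/s, rpm = 4425 → n = rpm/60 = 73.750000 rev/s
target J* = 0.1072; solve J* = V/(n·D) for n: n = V/(J*·D) = 58.68/(0.1072 × 3.498) = 156.486009 rev/s
rpm = 60·n = 9389.160544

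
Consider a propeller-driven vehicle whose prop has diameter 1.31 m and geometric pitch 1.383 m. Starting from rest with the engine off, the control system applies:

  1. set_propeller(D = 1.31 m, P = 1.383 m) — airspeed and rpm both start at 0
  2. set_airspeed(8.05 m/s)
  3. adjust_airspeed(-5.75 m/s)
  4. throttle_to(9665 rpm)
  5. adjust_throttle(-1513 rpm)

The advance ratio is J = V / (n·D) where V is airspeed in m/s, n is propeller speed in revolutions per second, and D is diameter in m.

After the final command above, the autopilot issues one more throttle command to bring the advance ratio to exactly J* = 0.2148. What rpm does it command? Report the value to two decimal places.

set_propeller: D = 1.31 m, P = 1.383 m (p = P/D = 1.055725); state ← (V=0, rpm=0)
set_airspeed(8.05): V ← 8.05 m/s
adjust_airspeed(-5.75): V ← 8.05 -5.75 = 2.3 m/s
throttle_to(9665): rpm ← 9665
adjust_throttle(-1513): rpm ← 9665 -1513 = 8152
final state: V = 2.3 m/s, rpm = 8152 → n = rpm/60 = 135.866667 rev/s
target J* = 0.2148; solve J* = V/(n·D) for n: n = V/(J*·D) = 2.3/(0.2148 × 1.31) = 8.173767 rev/s
rpm = 60·n = 490.426031

rpm = 490.43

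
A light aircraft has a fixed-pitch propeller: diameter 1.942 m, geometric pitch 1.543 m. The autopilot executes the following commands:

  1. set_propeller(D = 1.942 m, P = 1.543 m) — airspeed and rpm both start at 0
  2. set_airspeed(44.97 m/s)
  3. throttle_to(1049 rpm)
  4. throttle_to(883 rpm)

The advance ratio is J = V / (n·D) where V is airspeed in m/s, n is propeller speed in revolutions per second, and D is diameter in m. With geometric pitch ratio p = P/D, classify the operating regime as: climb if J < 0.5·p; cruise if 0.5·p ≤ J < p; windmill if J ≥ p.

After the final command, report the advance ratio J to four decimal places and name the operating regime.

J = 1.5735, regime = windmill

set_propeller: D = 1.942 m, P = 1.543 m (p = P/D = 0.794542); state ← (V=0, rpm=0)
set_airspeed(44.97): V ← 44.97 m/s
throttle_to(1049): rpm ← 1049
throttle_to(883): rpm ← 883
final state: V = 44.97 m/s, rpm = 883 → n = rpm/60 = 14.716667 rev/s
J = V / (n·D) = 44.97 / (14.716667 × 1.942) = 1.573491
regime bands: climb J<0.3973 | cruise [0.3973, 0.7945) | windmill J≥0.7945
J = 1.5735 → windmill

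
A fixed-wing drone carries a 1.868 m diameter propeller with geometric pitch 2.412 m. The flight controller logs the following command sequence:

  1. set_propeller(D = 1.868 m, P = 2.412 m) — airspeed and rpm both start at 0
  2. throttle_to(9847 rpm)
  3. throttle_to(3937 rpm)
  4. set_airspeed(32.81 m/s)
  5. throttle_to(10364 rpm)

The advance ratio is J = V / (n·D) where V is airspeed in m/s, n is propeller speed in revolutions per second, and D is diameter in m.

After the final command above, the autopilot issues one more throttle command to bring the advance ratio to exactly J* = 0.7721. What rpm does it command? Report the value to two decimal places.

rpm = 1364.92

set_propeller: D = 1.868 m, P = 2.412 m (p = P/D = 1.291221); state ← (V=0, rpm=0)
throttle_to(9847): rpm ← 9847
throttle_to(3937): rpm ← 3937
set_airspeed(32.81): V ← 32.81 m/s
throttle_to(10364): rpm ← 10364
final state: V = 32.81 m/s, rpm = 10364 → n = rpm/60 = 172.733333 rev/s
target J* = 0.7721; solve J* = V/(n·D) for n: n = V/(J*·D) = 32.81/(0.7721 × 1.868) = 22.748659 rev/s
rpm = 60·n = 1364.919557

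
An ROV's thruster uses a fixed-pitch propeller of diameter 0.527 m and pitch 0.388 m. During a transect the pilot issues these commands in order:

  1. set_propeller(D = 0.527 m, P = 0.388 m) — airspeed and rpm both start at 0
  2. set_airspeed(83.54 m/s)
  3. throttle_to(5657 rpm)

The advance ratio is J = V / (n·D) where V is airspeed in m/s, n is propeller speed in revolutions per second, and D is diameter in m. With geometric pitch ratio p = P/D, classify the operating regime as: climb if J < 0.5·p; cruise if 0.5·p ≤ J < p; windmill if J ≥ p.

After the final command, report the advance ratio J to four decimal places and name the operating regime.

J = 1.6813, regime = windmill

set_propeller: D = 0.527 m, P = 0.388 m (p = P/D = 0.736243); state ← (V=0, rpm=0)
set_airspeed(83.54): V ← 83.54 m/s
throttle_to(5657): rpm ← 5657
final state: V = 83.54 m/s, rpm = 5657 → n = rpm/60 = 94.283333 rev/s
J = V / (n·D) = 83.54 / (94.283333 × 0.527) = 1.681314
regime bands: climb J<0.3681 | cruise [0.3681, 0.7362) | windmill J≥0.7362
J = 1.6813 → windmill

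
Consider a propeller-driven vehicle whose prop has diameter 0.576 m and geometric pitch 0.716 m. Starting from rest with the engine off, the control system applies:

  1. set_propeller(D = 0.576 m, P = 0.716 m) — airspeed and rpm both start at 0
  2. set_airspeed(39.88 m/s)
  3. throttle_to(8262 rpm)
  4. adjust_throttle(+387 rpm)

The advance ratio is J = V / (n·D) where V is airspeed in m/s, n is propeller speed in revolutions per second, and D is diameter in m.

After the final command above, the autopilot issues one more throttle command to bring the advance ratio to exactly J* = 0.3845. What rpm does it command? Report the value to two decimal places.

set_propeller: D = 0.576 m, P = 0.716 m (p = P/D = 1.243056); state ← (V=0, rpm=0)
set_airspeed(39.88): V ← 39.88 m/s
throttle_to(8262): rpm ← 8262
adjust_throttle(+387): rpm ← 8262 +387 = 8649
final state: V = 39.88 m/s, rpm = 8649 → n = rpm/60 = 144.150000 rev/s
target J* = 0.3845; solve J* = V/(n·D) for n: n = V/(J*·D) = 39.88/(0.3845 × 0.576) = 180.067909 rev/s
rpm = 60·n = 10804.074556

rpm = 10804.07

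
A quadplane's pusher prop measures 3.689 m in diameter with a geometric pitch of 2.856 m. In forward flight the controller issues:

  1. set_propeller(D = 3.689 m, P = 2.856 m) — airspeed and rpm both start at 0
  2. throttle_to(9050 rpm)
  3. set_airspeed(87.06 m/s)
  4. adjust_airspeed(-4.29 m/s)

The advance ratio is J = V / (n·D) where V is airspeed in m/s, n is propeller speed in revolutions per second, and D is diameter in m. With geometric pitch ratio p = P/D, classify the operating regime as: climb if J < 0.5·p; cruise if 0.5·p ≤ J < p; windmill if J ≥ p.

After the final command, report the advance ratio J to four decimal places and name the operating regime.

J = 0.1488, regime = climb

set_propeller: D = 3.689 m, P = 2.856 m (p = P/D = 0.774194); state ← (V=0, rpm=0)
throttle_to(9050): rpm ← 9050
set_airspeed(87.06): V ← 87.06 m/s
adjust_airspeed(-4.29): V ← 87.06 -4.29 = 82.77 m/s
final state: V = 82.77 m/s, rpm = 9050 → n = rpm/60 = 150.833333 rev/s
J = V / (n·D) = 82.77 / (150.833333 × 3.689) = 0.148753
regime bands: climb J<0.3871 | cruise [0.3871, 0.7742) | windmill J≥0.7742
J = 0.1488 → climb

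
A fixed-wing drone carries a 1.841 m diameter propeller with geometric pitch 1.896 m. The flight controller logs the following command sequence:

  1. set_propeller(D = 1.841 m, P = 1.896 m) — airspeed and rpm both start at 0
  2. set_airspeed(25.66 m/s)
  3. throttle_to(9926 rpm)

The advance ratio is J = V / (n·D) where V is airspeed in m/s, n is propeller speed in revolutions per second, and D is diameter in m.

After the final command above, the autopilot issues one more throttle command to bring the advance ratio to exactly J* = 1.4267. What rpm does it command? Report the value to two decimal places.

set_propeller: D = 1.841 m, P = 1.896 m (p = P/D = 1.029875); state ← (V=0, rpm=0)
set_airspeed(25.66): V ← 25.66 m/s
throttle_to(9926): rpm ← 9926
final state: V = 25.66 m/s, rpm = 9926 → n = rpm/60 = 165.433333 rev/s
target J* = 1.4267; solve J* = V/(n·D) for n: n = V/(J*·D) = 25.66/(1.4267 × 1.841) = 9.769452 rev/s
rpm = 60·n = 586.167118

rpm = 586.17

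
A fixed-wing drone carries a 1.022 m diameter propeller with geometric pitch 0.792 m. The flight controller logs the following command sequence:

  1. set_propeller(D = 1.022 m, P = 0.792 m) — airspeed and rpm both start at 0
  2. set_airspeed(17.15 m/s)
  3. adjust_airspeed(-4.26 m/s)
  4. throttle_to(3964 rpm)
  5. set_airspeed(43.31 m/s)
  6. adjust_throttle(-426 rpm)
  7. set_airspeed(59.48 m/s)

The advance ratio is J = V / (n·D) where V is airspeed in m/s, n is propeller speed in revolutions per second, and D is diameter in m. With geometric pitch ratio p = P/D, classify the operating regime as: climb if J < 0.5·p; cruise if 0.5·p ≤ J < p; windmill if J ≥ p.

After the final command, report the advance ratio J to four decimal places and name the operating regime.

J = 0.9870, regime = windmill

set_propeller: D = 1.022 m, P = 0.792 m (p = P/D = 0.774951); state ← (V=0, rpm=0)
set_airspeed(17.15): V ← 17.15 m/s
adjust_airspeed(-4.26): V ← 17.15 -4.26 = 12.89 m/s
throttle_to(3964): rpm ← 3964
set_airspeed(43.31): V ← 43.31 m/s
adjust_throttle(-426): rpm ← 3964 -426 = 3538
set_airspeed(59.48): V ← 59.48 m/s
final state: V = 59.48 m/s, rpm = 3538 → n = rpm/60 = 58.966667 rev/s
J = V / (n·D) = 59.48 / (58.966667 × 1.022) = 0.986992
regime bands: climb J<0.3875 | cruise [0.3875, 0.7750) | windmill J≥0.7750
J = 0.9870 → windmill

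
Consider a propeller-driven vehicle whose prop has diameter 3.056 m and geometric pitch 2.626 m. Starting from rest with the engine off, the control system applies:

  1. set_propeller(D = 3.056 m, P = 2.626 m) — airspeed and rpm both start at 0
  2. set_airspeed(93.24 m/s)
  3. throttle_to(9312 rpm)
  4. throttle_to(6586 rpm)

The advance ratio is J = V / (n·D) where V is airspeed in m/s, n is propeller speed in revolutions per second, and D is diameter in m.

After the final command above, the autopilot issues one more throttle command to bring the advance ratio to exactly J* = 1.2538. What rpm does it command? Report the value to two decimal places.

set_propeller: D = 3.056 m, P = 2.626 m (p = P/D = 0.859293); state ← (V=0, rpm=0)
set_airspeed(93.24): V ← 93.24 m/s
throttle_to(9312): rpm ← 9312
throttle_to(6586): rpm ← 6586
final state: V = 93.24 m/s, rpm = 6586 → n = rpm/60 = 109.766667 rev/s
target J* = 1.2538; solve J* = V/(n·D) for n: n = V/(J*·D) = 93.24/(1.2538 × 3.056) = 24.334400 rev/s
rpm = 60·n = 1460.064023

rpm = 1460.06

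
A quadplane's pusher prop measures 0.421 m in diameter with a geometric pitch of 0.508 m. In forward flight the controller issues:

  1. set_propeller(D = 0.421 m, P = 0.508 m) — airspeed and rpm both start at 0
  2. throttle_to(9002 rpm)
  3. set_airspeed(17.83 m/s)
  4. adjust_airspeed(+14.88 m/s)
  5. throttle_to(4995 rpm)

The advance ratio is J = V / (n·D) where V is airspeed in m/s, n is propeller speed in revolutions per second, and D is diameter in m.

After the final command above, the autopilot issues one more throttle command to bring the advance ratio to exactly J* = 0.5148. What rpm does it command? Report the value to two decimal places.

set_propeller: D = 0.421 m, P = 0.508 m (p = P/D = 1.206651); state ← (V=0, rpm=0)
throttle_to(9002): rpm ← 9002
set_airspeed(17.83): V ← 17.83 m/s
adjust_airspeed(+14.88): V ← 17.83 +14.88 = 32.71 m/s
throttle_to(4995): rpm ← 4995
final state: V = 32.71 m/s, rpm = 4995 → n = rpm/60 = 83.250000 rev/s
target J* = 0.5148; solve J* = V/(n·D) for n: n = V/(J*·D) = 32.71/(0.5148 × 0.421) = 150.924557 rev/s
rpm = 60·n = 9055.473426

rpm = 9055.47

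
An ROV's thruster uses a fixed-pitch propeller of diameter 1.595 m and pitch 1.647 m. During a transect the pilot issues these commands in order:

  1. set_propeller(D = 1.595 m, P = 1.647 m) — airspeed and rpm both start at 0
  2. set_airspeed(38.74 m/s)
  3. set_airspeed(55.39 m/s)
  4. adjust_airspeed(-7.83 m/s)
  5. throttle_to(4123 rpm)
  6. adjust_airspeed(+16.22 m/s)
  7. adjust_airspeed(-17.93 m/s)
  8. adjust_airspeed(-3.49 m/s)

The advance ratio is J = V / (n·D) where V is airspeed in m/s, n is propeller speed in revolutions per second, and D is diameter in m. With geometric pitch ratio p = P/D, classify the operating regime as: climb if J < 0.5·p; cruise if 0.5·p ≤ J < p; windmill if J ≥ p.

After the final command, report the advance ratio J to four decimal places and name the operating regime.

J = 0.3865, regime = climb

set_propeller: D = 1.595 m, P = 1.647 m (p = P/D = 1.032602); state ← (V=0, rpm=0)
set_airspeed(38.74): V ← 38.74 m/s
set_airspeed(55.39): V ← 55.39 m/s
adjust_airspeed(-7.83): V ← 55.39 -7.83 = 47.56 m/s
throttle_to(4123): rpm ← 4123
adjust_airspeed(+16.22): V ← 47.56 +16.22 = 63.78 m/s
adjust_airspeed(-17.93): V ← 63.78 -17.93 = 45.85 m/s
adjust_airspeed(-3.49): V ← 45.85 -3.49 = 42.36 m/s
final state: V = 42.36 m/s, rpm = 4123 → n = rpm/60 = 68.716667 rev/s
J = V / (n·D) = 42.36 / (68.716667 × 1.595) = 0.386485
regime bands: climb J<0.5163 | cruise [0.5163, 1.0326) | windmill J≥1.0326
J = 0.3865 → climb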